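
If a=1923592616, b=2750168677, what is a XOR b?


1923592616 ^ 2750168677 = 3511390157

3511390157


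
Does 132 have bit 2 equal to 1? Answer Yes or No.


0b10000100, bit 2 = 1. Yes

Yes


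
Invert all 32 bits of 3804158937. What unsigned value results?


3804158937 ^ 4294967295 = 490808358

490808358


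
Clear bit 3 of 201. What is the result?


201 & ~(1 << 3) = 193

193


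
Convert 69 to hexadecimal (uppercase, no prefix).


69 = 45 hex

45


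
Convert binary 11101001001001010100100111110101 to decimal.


11101001001001010100100111110101 in decimal = 3911535093

3911535093


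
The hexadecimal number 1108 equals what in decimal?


1108 hex = 4360 decimal

4360


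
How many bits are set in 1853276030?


0b1101110011101101011111101111110 has 23 set bits

23


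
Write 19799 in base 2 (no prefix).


19799 = 100110101010111 in binary

100110101010111


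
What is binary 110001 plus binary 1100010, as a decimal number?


110001 + 1100010 = 10010011 = 147

147


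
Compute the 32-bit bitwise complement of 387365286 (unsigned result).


~0b10111000101101011100110100110 = 0b11101000111010010100011001011001 = 3907602009 (32-bit unsigned)

3907602009


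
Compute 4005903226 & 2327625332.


0b11101110110001010011101101111010 & 0b10001010101111001011111001110100 = 0b10001010100001000011101001110000 = 2323921520

2323921520


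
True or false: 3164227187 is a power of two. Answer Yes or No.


0b10111100100110100100011001110011. Multiple bits set => No

No


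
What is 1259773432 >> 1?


0b1001011000101101001110111111000 >> 1 = 0b100101100010110100111011111100 = 629886716

629886716


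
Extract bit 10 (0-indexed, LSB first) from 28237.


0b110111001001101, position 10 = 1

1


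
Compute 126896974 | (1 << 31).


126896974 | (1 << 31) = 126896974 | 2147483648 = 2274380622

2274380622


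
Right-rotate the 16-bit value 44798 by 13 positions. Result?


Rotate 0b1010111011111110 right by 13 (16-bit) = 0b111011111110101 = 30709

30709


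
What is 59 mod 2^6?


59 & 63 = 59

59


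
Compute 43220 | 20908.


0b1010100011010100 | 0b101000110101100 = 0b1111100111111100 = 63996

63996


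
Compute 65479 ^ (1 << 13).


65479 ^ (1 << 13) = 65479 ^ 8192 = 57287

57287


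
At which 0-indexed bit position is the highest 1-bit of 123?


0b1111011. Highest set bit at position 6

6


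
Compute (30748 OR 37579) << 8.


Step 1: 30748 | 37579 = 64223
Step 2: 64223 << 8 = 16441088

16441088


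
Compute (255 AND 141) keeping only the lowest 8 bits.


Step 1: 255 & 141 = 141
Step 2: 141 & 255 = 141

141


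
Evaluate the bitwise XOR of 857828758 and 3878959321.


0b110011001000010110110110010110 ^ 0b11100111001101000011100011011001 = 0b11010100000101010101010101001111 = 3558167887

3558167887


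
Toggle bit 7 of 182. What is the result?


182 ^ (1 << 7) = 182 ^ 128 = 54

54


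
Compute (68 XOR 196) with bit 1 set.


Step 1: 68 ^ 196 = 128
Step 2: 128 | (1 << 1) = 128 | 2 = 130

130


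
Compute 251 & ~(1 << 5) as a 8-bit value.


251 & ~(1 << 5) = 219

219


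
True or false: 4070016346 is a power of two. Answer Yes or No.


0b11110010100101111000010101011010. Multiple bits set => No

No


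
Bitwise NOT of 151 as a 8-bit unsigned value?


~0b10010111 = 0b1101000 = 104 (8-bit unsigned)

104


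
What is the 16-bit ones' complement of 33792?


33792 ^ 65535 = 31743

31743


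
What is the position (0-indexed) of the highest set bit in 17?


0b10001. Highest set bit at position 4

4


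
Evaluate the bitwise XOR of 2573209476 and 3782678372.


0b10011001011000000000111110000100 ^ 0b11100001011101110001011101100100 = 0b1111000000101110001100011100000 = 2014779616

2014779616


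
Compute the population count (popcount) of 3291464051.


0b11000100001011111100000101110011 has 16 set bits

16


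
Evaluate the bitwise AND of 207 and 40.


0b11001111 & 0b101000 = 0b1000 = 8

8


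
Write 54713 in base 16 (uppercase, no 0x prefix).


54713 = D5B9 hex

D5B9


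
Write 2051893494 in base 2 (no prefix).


2051893494 = 1111010010011010110100011110110 in binary

1111010010011010110100011110110


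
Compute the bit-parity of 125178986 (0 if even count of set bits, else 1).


0b111011101100001010001101010 has 14 ones => parity 0

0


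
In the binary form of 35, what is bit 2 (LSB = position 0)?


0b100011, position 2 = 0

0


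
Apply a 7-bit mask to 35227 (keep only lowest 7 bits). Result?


35227 & 127 = 27

27


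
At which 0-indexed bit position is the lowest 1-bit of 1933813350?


0b1110011010000111010011001100110. Lowest set bit at position 1

1


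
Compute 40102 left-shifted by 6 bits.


0b1001110010100110 << 6 = 0b1001110010100110000000 = 2566528

2566528


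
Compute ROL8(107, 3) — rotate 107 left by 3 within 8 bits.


Rotate 0b1101011 left by 3 (8-bit) = 0b1011011 = 91

91


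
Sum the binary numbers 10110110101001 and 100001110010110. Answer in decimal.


10110110101001 + 100001110010110 = 111000100111111 = 28991

28991


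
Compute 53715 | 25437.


0b1101000111010011 | 0b110001101011101 = 0b1111001111011111 = 62431

62431


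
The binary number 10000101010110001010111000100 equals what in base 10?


10000101010110001010111000100 in decimal = 279647684

279647684


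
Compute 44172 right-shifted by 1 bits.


0b1010110010001100 >> 1 = 0b101011001000110 = 22086

22086


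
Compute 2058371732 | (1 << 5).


2058371732 | (1 << 5) = 2058371732 | 32 = 2058371764

2058371764


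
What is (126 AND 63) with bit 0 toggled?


Step 1: 126 & 63 = 62
Step 2: 62 ^ (1 << 0) = 62 ^ 1 = 63

63


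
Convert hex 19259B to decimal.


19259B hex = 1648027 decimal

1648027


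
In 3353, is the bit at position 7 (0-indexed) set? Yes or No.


0b110100011001, bit 7 = 0. No

No


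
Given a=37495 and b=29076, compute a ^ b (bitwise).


37495 ^ 29076 = 58339

58339


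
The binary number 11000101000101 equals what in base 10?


11000101000101 in decimal = 12613

12613


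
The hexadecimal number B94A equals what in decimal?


B94A hex = 47434 decimal

47434


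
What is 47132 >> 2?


0b1011100000011100 >> 2 = 0b10111000000111 = 11783

11783


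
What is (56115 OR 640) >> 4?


Step 1: 56115 | 640 = 56243
Step 2: 56243 >> 4 = 3515

3515


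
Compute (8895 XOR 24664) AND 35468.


Step 1: 8895 ^ 24664 = 17127
Step 2: 17127 & 35468 = 644

644


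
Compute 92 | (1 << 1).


92 | (1 << 1) = 92 | 2 = 94

94


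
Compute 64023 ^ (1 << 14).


64023 ^ (1 << 14) = 64023 ^ 16384 = 47639

47639


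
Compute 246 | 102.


0b11110110 | 0b1100110 = 0b11110110 = 246

246


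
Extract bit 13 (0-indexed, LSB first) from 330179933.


0b10011101011100010010101011101, position 13 = 1

1


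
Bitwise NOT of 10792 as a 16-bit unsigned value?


~0b10101000101000 = 0b1101010111010111 = 54743 (16-bit unsigned)

54743


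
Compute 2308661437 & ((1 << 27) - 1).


2308661437 & 134217727 = 26960061

26960061


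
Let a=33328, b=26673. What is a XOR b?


33328 ^ 26673 = 59905

59905


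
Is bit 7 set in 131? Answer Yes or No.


0b10000011, bit 7 = 1. Yes

Yes


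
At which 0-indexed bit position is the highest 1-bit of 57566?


0b1110000011011110. Highest set bit at position 15

15


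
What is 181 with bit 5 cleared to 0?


181 & ~(1 << 5) = 149

149


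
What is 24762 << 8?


0b110000010111010 << 8 = 0b11000001011101000000000 = 6339072

6339072


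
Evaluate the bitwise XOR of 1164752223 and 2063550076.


0b1000101011011001011010101011111 ^ 0b1111010111111110100011001111100 = 0b111111100100111111001100100011 = 1066660643

1066660643


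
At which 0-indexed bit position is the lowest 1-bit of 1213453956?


0b1001000010100111101011010000100. Lowest set bit at position 2

2


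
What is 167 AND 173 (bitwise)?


0b10100111 & 0b10101101 = 0b10100101 = 165

165


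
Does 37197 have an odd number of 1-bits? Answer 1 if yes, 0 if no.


0b1001000101001101 has 7 ones => parity 1

1


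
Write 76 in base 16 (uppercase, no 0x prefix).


76 = 4C hex

4C


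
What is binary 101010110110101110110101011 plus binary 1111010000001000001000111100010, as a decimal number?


101010110110101110110101011 + 1111010000001000001000111100010 = 1111111010111110110111110001101 = 2136960909

2136960909


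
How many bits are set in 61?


0b111101 has 5 set bits

5


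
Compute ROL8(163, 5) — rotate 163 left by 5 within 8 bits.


Rotate 0b10100011 left by 5 (8-bit) = 0b1110100 = 116

116


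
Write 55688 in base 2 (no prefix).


55688 = 1101100110001000 in binary

1101100110001000


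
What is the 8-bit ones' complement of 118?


118 ^ 255 = 137

137


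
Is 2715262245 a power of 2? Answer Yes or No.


0b10100001110101111001110100100101. Multiple bits set => No

No


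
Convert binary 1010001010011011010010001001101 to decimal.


1010001010011011010010001001101 in decimal = 1364042829

1364042829


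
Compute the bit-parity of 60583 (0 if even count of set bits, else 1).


0b1110110010100111 has 10 ones => parity 0

0


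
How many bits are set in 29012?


0b111000101010100 has 7 set bits

7


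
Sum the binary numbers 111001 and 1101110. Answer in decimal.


111001 + 1101110 = 10100111 = 167

167


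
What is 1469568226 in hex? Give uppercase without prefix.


1469568226 = 5797D4E2 hex

5797D4E2


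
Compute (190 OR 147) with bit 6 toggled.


Step 1: 190 | 147 = 191
Step 2: 191 ^ (1 << 6) = 191 ^ 64 = 255

255


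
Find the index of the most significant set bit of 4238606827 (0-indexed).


0b11111100101001000000000111101011. Highest set bit at position 31

31


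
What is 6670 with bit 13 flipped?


6670 ^ (1 << 13) = 6670 ^ 8192 = 14862

14862


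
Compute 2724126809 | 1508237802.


0b10100010010111101110000001011001 | 0b1011001111001011110000111101010 = 0b11111011111111111110000111111011 = 4227850747

4227850747


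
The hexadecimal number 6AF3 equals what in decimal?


6AF3 hex = 27379 decimal

27379


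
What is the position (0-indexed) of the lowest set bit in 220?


0b11011100. Lowest set bit at position 2

2


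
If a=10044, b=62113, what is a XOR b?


10044 ^ 62113 = 54685

54685


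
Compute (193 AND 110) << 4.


Step 1: 193 & 110 = 64
Step 2: 64 << 4 = 1024

1024


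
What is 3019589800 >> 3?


0b10110011111110110100100010101000 >> 3 = 0b10110011111110110100100010101 = 377448725

377448725


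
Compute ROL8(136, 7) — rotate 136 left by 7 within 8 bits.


Rotate 0b10001000 left by 7 (8-bit) = 0b1000100 = 68

68


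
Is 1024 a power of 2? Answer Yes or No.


0b10000000000. Only one bit set => Yes

Yes


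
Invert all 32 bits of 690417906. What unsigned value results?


690417906 ^ 4294967295 = 3604549389

3604549389


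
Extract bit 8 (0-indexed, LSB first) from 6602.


0b1100111001010, position 8 = 1

1


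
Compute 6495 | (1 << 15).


6495 | (1 << 15) = 6495 | 32768 = 39263

39263


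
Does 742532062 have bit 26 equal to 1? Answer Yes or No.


0b101100010000100010001111011110, bit 26 = 1. Yes

Yes


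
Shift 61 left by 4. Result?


0b111101 << 4 = 0b1111010000 = 976

976


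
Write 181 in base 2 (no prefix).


181 = 10110101 in binary

10110101


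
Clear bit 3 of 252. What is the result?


252 & ~(1 << 3) = 244

244


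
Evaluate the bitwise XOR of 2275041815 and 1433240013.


0b10000111100110100110001000010111 ^ 0b1010101011011011000000111001101 = 0b11010010111101111110001111011010 = 3539461082

3539461082


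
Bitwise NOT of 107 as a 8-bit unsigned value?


~0b1101011 = 0b10010100 = 148 (8-bit unsigned)

148


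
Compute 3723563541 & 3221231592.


0b11011101111100010001001000010101 & 0b11000000000000000001011111101000 = 0b11000000000000000001001000000000 = 3221230080

3221230080


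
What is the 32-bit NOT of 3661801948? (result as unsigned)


~0b11011010010000101010100111011100 = 0b100101101111010101011000100011 = 633165347 (32-bit unsigned)

633165347


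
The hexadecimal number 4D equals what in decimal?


4D hex = 77 decimal

77


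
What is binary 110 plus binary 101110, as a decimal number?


110 + 101110 = 110100 = 52

52


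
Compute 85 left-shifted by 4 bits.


0b1010101 << 4 = 0b10101010000 = 1360

1360


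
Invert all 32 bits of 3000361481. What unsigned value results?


3000361481 ^ 4294967295 = 1294605814

1294605814


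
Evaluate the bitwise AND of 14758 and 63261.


0b11100110100110 & 0b1111011100011101 = 0b11000100000100 = 12548

12548


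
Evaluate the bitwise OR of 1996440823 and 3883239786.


0b1110110111111110100010011110111 | 0b11100111011101011000100101101010 = 0b11110111111111111100110111111111 = 4160736767

4160736767


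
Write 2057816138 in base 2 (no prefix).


2057816138 = 1111010101001111100100001001010 in binary

1111010101001111100100001001010


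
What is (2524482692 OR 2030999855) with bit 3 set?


Step 1: 2524482692 | 2030999855 = 4286487983
Step 2: 4286487983 | (1 << 3) = 4286487983 | 8 = 4286487983

4286487983


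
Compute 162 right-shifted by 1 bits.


0b10100010 >> 1 = 0b1010001 = 81

81


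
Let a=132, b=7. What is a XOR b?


132 ^ 7 = 131

131


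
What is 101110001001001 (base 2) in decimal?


101110001001001 in decimal = 23625

23625


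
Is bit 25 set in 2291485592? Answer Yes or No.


0b10001000100101010100101110011000, bit 25 = 0. No

No


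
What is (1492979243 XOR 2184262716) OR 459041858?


Step 1: 1492979243 ^ 2184262716 = 3670817303
Step 2: 3670817303 | 459041858 = 3688660567

3688660567


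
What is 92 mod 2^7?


92 & 127 = 92

92


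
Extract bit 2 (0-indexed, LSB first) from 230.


0b11100110, position 2 = 1

1


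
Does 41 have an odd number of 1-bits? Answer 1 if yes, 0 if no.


0b101001 has 3 ones => parity 1

1


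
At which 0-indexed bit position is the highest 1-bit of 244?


0b11110100. Highest set bit at position 7

7


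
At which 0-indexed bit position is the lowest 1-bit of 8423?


0b10000011100111. Lowest set bit at position 0

0


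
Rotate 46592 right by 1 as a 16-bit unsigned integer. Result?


Rotate 0b1011011000000000 right by 1 (16-bit) = 0b101101100000000 = 23296

23296


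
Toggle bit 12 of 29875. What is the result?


29875 ^ (1 << 12) = 29875 ^ 4096 = 25779

25779


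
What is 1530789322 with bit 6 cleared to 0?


1530789322 & ~(1 << 6) = 1530789258

1530789258


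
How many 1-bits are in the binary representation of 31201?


0b111100111100001 has 9 set bits

9


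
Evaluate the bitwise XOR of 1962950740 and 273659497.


0b1110101000000000100000001010100 ^ 0b10000010011111011011001101001 = 0b1100101010011111111011000111101 = 1699739197

1699739197


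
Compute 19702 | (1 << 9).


19702 | (1 << 9) = 19702 | 512 = 20214

20214


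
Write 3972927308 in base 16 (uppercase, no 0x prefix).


3972927308 = ECCE0F4C hex

ECCE0F4C


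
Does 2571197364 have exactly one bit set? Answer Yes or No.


0b10011001010000010101101110110100. Multiple bits set => No

No


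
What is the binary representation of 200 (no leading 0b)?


200 = 11001000 in binary

11001000


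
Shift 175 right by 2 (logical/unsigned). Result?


0b10101111 >> 2 = 0b101011 = 43

43


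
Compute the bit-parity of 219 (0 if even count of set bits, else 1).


0b11011011 has 6 ones => parity 0

0


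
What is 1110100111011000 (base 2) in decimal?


1110100111011000 in decimal = 59864

59864


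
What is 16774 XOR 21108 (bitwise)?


0b100000110000110 ^ 0b101001001110100 = 0b1001111110010 = 5106

5106


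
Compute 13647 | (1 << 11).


13647 | (1 << 11) = 13647 | 2048 = 15695

15695


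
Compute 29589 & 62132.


0b111001110010101 & 0b1111001010110100 = 0b111001010010100 = 29332

29332


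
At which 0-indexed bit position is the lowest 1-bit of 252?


0b11111100. Lowest set bit at position 2

2


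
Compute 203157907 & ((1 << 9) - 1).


203157907 & 511 = 403

403


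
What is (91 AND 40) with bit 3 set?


Step 1: 91 & 40 = 8
Step 2: 8 | (1 << 3) = 8 | 8 = 8

8


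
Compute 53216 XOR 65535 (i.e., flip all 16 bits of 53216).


53216 ^ 65535 = 12319

12319


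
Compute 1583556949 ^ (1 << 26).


1583556949 ^ (1 << 26) = 1583556949 ^ 67108864 = 1516448085

1516448085


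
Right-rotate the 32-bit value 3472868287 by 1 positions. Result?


Rotate 0b11001110111111111100001110111111 right by 1 (32-bit) = 0b11100111011111111110000111011111 = 3883917791

3883917791


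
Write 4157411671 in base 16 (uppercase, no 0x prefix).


4157411671 = F7CD1157 hex

F7CD1157


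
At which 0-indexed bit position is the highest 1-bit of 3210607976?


0b10111111010111011111110101101000. Highest set bit at position 31

31


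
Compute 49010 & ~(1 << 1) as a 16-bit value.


49010 & ~(1 << 1) = 49008

49008


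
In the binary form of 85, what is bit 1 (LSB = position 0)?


0b1010101, position 1 = 0

0


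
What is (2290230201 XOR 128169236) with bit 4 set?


Step 1: 2290230201 ^ 128169236 = 2401343149
Step 2: 2401343149 | (1 << 4) = 2401343149 | 16 = 2401343165

2401343165


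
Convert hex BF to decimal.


BF hex = 191 decimal

191


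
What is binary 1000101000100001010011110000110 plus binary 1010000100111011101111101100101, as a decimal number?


1000101000100001010011110000110 + 1010000100111011101111101100101 = 10010101101011101000011011101011 = 2511242987

2511242987


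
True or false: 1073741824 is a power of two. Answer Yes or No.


0b1000000000000000000000000000000. Only one bit set => Yes

Yes


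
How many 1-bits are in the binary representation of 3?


0b11 has 2 set bits

2


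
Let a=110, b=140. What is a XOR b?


110 ^ 140 = 226

226


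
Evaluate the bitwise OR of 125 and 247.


0b1111101 | 0b11110111 = 0b11111111 = 255

255


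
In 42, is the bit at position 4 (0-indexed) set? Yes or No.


0b101010, bit 4 = 0. No

No


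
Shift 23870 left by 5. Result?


0b101110100111110 << 5 = 0b10111010011111000000 = 763840

763840


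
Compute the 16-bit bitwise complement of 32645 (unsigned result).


~0b111111110000101 = 0b1000000001111010 = 32890 (16-bit unsigned)

32890


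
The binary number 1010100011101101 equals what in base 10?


1010100011101101 in decimal = 43245

43245


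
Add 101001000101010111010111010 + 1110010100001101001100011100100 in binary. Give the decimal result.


101001000101010111010111010 + 1110010100001101001100011100100 = 1110111101010010100011110011110 = 2007582622

2007582622


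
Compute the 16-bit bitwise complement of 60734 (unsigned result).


~0b1110110100111110 = 0b1001011000001 = 4801 (16-bit unsigned)

4801


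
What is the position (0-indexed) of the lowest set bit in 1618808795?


0b1100000011111010000111111011011. Lowest set bit at position 0

0


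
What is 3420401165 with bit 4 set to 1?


3420401165 | (1 << 4) = 3420401165 | 16 = 3420401181

3420401181


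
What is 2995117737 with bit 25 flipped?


2995117737 ^ (1 << 25) = 2995117737 ^ 33554432 = 2961563305

2961563305


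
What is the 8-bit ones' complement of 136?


136 ^ 255 = 119

119


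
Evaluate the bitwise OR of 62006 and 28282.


0b1111001000110110 | 0b110111001111010 = 0b1111111001111110 = 65150

65150


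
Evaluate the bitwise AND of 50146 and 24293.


0b1100001111100010 & 0b101111011100101 = 0b100001011100000 = 17120

17120


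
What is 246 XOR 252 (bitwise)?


0b11110110 ^ 0b11111100 = 0b1010 = 10

10


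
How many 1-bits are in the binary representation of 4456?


0b1000101101000 has 5 set bits

5


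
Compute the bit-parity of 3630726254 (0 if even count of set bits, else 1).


0b11011000011010000111110001101110 has 17 ones => parity 1

1


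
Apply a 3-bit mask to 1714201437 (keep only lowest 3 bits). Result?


1714201437 & 7 = 5

5


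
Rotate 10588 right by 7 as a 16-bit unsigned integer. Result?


Rotate 0b10100101011100 right by 7 (16-bit) = 0b1011100001010010 = 47186

47186


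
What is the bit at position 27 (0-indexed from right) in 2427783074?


0b10010000101101010000011110100010, position 27 = 0

0


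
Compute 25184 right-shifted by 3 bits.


0b110001001100000 >> 3 = 0b110001001100 = 3148

3148


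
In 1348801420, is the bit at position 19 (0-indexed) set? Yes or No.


0b1010000011001010001001110001100, bit 19 = 0. No

No


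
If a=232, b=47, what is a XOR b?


232 ^ 47 = 199

199


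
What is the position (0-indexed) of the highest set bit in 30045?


0b111010101011101. Highest set bit at position 14

14


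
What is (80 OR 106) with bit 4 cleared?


Step 1: 80 | 106 = 122
Step 2: 122 & ~(1 << 4) = 106

106


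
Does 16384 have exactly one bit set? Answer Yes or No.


0b100000000000000. Only one bit set => Yes

Yes


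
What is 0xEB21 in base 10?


EB21 hex = 60193 decimal

60193


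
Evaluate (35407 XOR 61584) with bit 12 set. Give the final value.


Step 1: 35407 ^ 61584 = 31455
Step 2: 31455 | (1 << 12) = 31455 | 4096 = 31455

31455


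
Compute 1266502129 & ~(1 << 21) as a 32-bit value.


1266502129 & ~(1 << 21) = 1264404977

1264404977


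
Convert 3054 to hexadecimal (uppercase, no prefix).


3054 = BEE hex

BEE


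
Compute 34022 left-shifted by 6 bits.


0b1000010011100110 << 6 = 0b1000010011100110000000 = 2177408

2177408


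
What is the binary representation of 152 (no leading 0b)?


152 = 10011000 in binary

10011000


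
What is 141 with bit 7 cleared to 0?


141 & ~(1 << 7) = 13

13


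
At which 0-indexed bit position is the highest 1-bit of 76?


0b1001100. Highest set bit at position 6

6


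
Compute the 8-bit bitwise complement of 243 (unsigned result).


~0b11110011 = 0b1100 = 12 (8-bit unsigned)

12


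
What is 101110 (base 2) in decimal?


101110 in decimal = 46

46


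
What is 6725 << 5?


0b1101001000101 << 5 = 0b110100100010100000 = 215200

215200


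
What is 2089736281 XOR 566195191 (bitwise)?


0b1111100100011101101100001011001 ^ 0b100001101111110111001111110111 = 0b1011101001100011010101110101110 = 1563536302

1563536302


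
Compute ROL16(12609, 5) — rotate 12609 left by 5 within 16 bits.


Rotate 0b11000101000001 left by 5 (16-bit) = 0b10100000100110 = 10278

10278


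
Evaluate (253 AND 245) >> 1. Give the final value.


Step 1: 253 & 245 = 245
Step 2: 245 >> 1 = 122

122


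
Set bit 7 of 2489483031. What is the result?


2489483031 | (1 << 7) = 2489483031 | 128 = 2489483159

2489483159


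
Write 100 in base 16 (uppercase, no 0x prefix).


100 = 64 hex

64


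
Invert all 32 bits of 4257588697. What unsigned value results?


4257588697 ^ 4294967295 = 37378598

37378598


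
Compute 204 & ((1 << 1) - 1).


204 & 1 = 0

0


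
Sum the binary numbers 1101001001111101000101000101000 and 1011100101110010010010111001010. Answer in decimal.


1101001001111101000101000101000 + 1011100101110010010010111001010 = 11000101111101111010111111110010 = 3321343986

3321343986


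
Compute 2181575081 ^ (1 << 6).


2181575081 ^ (1 << 6) = 2181575081 ^ 64 = 2181575145

2181575145


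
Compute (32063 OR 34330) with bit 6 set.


Step 1: 32063 | 34330 = 65343
Step 2: 65343 | (1 << 6) = 65343 | 64 = 65407

65407


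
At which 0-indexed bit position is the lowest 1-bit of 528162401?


0b11111011110110001111001100001. Lowest set bit at position 0

0


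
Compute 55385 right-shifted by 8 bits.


0b1101100001011001 >> 8 = 0b11011000 = 216

216


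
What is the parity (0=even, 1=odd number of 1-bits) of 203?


0b11001011 has 5 ones => parity 1

1


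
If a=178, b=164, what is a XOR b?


178 ^ 164 = 22

22


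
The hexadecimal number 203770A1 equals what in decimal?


203770A1 hex = 540504225 decimal

540504225


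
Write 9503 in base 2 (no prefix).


9503 = 10010100011111 in binary

10010100011111


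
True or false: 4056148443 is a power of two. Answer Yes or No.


0b11110001110000111110100111011011. Multiple bits set => No

No


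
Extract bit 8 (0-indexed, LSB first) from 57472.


0b1110000010000000, position 8 = 0

0


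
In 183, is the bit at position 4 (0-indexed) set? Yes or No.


0b10110111, bit 4 = 1. Yes

Yes


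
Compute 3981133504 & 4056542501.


0b11101101010010110100011011000000 & 0b11110001110010011110110100100101 = 0b11100001010010010100010000000000 = 3779675136

3779675136


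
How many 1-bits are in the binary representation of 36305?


0b1000110111010001 has 8 set bits

8


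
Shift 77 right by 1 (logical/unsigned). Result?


0b1001101 >> 1 = 0b100110 = 38

38


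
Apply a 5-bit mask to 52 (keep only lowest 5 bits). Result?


52 & 31 = 20

20


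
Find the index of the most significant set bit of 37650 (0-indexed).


0b1001001100010010. Highest set bit at position 15

15


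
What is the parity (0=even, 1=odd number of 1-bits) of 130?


0b10000010 has 2 ones => parity 0

0


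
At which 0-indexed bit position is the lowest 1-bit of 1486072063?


0b1011000100100111010100011111111. Lowest set bit at position 0

0


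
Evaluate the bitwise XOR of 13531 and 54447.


0b11010011011011 ^ 0b1101010010101111 = 0b1110000001110100 = 57460

57460


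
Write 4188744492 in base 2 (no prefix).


4188744492 = 11111001101010110010101100101100 in binary

11111001101010110010101100101100


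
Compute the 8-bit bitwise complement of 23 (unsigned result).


~0b10111 = 0b11101000 = 232 (8-bit unsigned)

232


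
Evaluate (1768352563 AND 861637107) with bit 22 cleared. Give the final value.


Step 1: 1768352563 & 861637107 = 558008627
Step 2: 558008627 & ~(1 << 22) = 553814323

553814323


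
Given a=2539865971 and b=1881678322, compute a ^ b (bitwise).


2539865971 ^ 1881678322 = 3880478337

3880478337


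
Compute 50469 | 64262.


0b1100010100100101 | 0b1111101100000110 = 0b1111111100100111 = 65319

65319


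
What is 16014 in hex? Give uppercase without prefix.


16014 = 3E8E hex

3E8E


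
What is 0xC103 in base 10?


C103 hex = 49411 decimal

49411


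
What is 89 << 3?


0b1011001 << 3 = 0b1011001000 = 712

712


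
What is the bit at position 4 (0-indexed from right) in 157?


0b10011101, position 4 = 1

1


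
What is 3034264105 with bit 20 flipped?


3034264105 ^ (1 << 20) = 3034264105 ^ 1048576 = 3033215529

3033215529


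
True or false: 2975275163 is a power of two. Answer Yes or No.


0b10110001010101110001100010011011. Multiple bits set => No

No


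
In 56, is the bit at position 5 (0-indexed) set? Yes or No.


0b111000, bit 5 = 1. Yes

Yes


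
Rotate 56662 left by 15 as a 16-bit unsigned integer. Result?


Rotate 0b1101110101010110 left by 15 (16-bit) = 0b110111010101011 = 28331

28331


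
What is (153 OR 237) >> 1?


Step 1: 153 | 237 = 253
Step 2: 253 >> 1 = 126

126


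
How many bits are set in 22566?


0b101100000100110 has 6 set bits

6


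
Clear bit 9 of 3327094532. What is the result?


3327094532 & ~(1 << 9) = 3327094020

3327094020


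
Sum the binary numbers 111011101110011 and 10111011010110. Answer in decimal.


111011101110011 + 10111011010110 = 1010011001001001 = 42569

42569


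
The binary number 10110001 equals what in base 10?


10110001 in decimal = 177

177


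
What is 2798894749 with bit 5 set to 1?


2798894749 | (1 << 5) = 2798894749 | 32 = 2798894781

2798894781


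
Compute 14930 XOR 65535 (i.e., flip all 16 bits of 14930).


14930 ^ 65535 = 50605

50605


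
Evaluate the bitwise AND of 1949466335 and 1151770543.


0b1110100001100100111111011011111 & 0b1000100101001101001111110101111 = 0b1000100001000100001111010001111 = 1143086735

1143086735


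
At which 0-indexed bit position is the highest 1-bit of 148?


0b10010100. Highest set bit at position 7

7


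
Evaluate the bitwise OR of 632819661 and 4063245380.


0b100101101110000000111111001101 | 0b11110010001100000011010001000100 = 0b11110111101110000011111111001101 = 4156047309

4156047309


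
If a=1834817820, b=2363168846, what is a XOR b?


1834817820 ^ 2363168846 = 3783655762

3783655762


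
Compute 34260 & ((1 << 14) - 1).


34260 & 16383 = 1492

1492


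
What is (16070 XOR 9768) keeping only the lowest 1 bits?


Step 1: 16070 ^ 9768 = 6382
Step 2: 6382 & 1 = 0

0


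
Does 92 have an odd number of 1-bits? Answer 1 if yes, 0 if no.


0b1011100 has 4 ones => parity 0

0


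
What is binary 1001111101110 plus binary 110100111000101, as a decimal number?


1001111101110 + 110100111000101 = 111110110110011 = 32179

32179


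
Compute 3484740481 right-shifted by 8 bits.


0b11001111101101001110101110000001 >> 8 = 0b110011111011010011101011 = 13612267

13612267


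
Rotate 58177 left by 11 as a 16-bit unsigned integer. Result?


Rotate 0b1110001101000001 left by 11 (16-bit) = 0b111100011010 = 3866

3866


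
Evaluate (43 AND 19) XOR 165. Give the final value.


Step 1: 43 & 19 = 3
Step 2: 3 ^ 165 = 166

166


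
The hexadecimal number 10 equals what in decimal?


10 hex = 16 decimal

16


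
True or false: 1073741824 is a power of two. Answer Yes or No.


0b1000000000000000000000000000000. Only one bit set => Yes

Yes


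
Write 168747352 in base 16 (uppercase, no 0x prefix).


168747352 = A0EE158 hex

A0EE158


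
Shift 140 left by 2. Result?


0b10001100 << 2 = 0b1000110000 = 560

560


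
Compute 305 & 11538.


0b100110001 & 0b10110100010010 = 0b100010000 = 272

272


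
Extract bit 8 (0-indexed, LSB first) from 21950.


0b101010110111110, position 8 = 1

1


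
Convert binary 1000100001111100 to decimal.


1000100001111100 in decimal = 34940

34940


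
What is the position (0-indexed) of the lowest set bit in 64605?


0b1111110001011101. Lowest set bit at position 0

0


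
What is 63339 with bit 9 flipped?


63339 ^ (1 << 9) = 63339 ^ 512 = 62827

62827


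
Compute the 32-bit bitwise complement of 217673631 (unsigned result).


~0b1100111110010110111110011111 = 0b11110011000001101001000001100000 = 4077293664 (32-bit unsigned)

4077293664


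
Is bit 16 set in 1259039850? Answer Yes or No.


0b1001011000010110110110001101010, bit 16 = 1. Yes

Yes


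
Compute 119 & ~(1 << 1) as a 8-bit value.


119 & ~(1 << 1) = 117

117


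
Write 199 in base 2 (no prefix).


199 = 11000111 in binary

11000111


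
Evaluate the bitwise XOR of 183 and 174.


0b10110111 ^ 0b10101110 = 0b11001 = 25

25


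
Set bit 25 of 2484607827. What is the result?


2484607827 | (1 << 25) = 2484607827 | 33554432 = 2518162259

2518162259


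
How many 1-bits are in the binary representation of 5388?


0b1010100001100 has 5 set bits

5


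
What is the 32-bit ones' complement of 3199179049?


3199179049 ^ 4294967295 = 1095788246

1095788246


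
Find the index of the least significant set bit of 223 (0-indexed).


0b11011111. Lowest set bit at position 0

0


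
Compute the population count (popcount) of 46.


0b101110 has 4 set bits

4


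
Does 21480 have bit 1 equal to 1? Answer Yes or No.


0b101001111101000, bit 1 = 0. No

No


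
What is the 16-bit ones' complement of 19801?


19801 ^ 65535 = 45734

45734


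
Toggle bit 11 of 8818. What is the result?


8818 ^ (1 << 11) = 8818 ^ 2048 = 10866

10866


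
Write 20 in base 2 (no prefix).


20 = 10100 in binary

10100


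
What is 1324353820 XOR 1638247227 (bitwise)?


0b1001110111100000000100100011100 ^ 0b1100001101001011010101100111011 = 0b101111010101011010001000100111 = 794141223

794141223


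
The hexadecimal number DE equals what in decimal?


DE hex = 222 decimal

222


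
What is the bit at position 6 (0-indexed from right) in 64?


0b1000000, position 6 = 1

1


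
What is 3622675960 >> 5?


0b11010111111011011010010111111000 >> 5 = 0b110101111110110110100101111 = 113208623

113208623


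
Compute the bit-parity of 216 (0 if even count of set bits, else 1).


0b11011000 has 4 ones => parity 0

0


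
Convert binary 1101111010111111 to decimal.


1101111010111111 in decimal = 57023

57023


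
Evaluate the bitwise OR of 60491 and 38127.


0b1110110001001011 | 0b1001010011101111 = 0b1111110011101111 = 64751

64751


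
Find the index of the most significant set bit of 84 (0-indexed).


0b1010100. Highest set bit at position 6

6


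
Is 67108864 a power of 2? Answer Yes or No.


0b100000000000000000000000000. Only one bit set => Yes

Yes


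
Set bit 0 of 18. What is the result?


18 | (1 << 0) = 18 | 1 = 19

19


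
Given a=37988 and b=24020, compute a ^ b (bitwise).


37988 ^ 24020 = 51632

51632


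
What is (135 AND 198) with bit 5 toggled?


Step 1: 135 & 198 = 134
Step 2: 134 ^ (1 << 5) = 134 ^ 32 = 166

166


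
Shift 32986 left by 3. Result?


0b1000000011011010 << 3 = 0b1000000011011010000 = 263888

263888


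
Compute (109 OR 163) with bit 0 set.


Step 1: 109 | 163 = 239
Step 2: 239 | (1 << 0) = 239 | 1 = 239

239


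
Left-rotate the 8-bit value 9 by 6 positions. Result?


Rotate 0b1001 left by 6 (8-bit) = 0b1000010 = 66

66


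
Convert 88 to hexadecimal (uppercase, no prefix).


88 = 58 hex

58


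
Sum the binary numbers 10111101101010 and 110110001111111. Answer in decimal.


10111101101010 + 110110001111111 = 1001101111101001 = 39913

39913


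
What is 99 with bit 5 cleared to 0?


99 & ~(1 << 5) = 67

67


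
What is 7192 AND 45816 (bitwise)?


0b1110000011000 & 0b1011001011111000 = 0b1000000011000 = 4120

4120


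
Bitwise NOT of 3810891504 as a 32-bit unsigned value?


~0b11100011001001011001011011110000 = 0b11100110110100110100100001111 = 484075791 (32-bit unsigned)

484075791


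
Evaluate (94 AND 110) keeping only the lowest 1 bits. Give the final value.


Step 1: 94 & 110 = 78
Step 2: 78 & 1 = 0

0


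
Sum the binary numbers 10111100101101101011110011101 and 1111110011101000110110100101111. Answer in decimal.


10111100101101101011110011101 + 1111110011101000110110100101111 = 10010110000010110100010011001100 = 2517320908

2517320908


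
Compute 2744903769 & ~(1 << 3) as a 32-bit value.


2744903769 & ~(1 << 3) = 2744903761

2744903761


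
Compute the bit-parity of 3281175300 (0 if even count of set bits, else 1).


0b11000011100100101100001100000100 has 12 ones => parity 0

0


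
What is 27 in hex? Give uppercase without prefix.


27 = 1B hex

1B


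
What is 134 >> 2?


0b10000110 >> 2 = 0b100001 = 33

33


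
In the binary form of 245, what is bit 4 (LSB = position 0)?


0b11110101, position 4 = 1

1


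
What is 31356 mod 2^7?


31356 & 127 = 124

124


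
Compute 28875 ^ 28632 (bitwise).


0b111000011001011 ^ 0b110111111011000 = 0b1111100010011 = 7955

7955


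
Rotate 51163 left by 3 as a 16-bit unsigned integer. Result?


Rotate 0b1100011111011011 left by 3 (16-bit) = 0b11111011011110 = 16094

16094


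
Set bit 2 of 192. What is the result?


192 | (1 << 2) = 192 | 4 = 196

196


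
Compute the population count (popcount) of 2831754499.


0b10101000110010010010010100000011 has 12 set bits

12


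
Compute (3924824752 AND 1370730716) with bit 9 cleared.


Step 1: 3924824752 & 1370730716 = 1102057616
Step 2: 1102057616 & ~(1 << 9) = 1102057616

1102057616


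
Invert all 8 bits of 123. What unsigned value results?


123 ^ 255 = 132

132


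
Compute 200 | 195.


0b11001000 | 0b11000011 = 0b11001011 = 203

203


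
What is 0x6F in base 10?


6F hex = 111 decimal

111


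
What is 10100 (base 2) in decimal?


10100 in decimal = 20

20


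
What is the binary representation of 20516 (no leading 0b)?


20516 = 101000000100100 in binary

101000000100100


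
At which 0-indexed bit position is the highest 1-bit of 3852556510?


0b11100101101000010101100011011110. Highest set bit at position 31

31


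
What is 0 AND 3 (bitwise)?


0b0 & 0b11 = 0b0 = 0

0


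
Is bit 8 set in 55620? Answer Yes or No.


0b1101100101000100, bit 8 = 1. Yes

Yes


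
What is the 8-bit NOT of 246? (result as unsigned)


~0b11110110 = 0b1001 = 9 (8-bit unsigned)

9


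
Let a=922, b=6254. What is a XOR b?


922 ^ 6254 = 7156

7156


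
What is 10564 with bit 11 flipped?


10564 ^ (1 << 11) = 10564 ^ 2048 = 8516

8516


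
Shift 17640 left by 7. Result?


0b100010011101000 << 7 = 0b1000100111010000000000 = 2257920

2257920


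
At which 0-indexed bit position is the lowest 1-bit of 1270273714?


0b1001011101101101101011010110010. Lowest set bit at position 1

1


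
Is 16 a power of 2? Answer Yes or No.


0b10000. Only one bit set => Yes

Yes


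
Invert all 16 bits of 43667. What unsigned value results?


43667 ^ 65535 = 21868

21868


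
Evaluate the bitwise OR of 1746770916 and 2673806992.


0b1101000000111011001101111100100 | 0b10011111010111110000111010010000 = 0b11111111010111111001111111110100 = 4284456948

4284456948


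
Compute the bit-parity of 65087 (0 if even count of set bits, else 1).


0b1111111000111111 has 13 ones => parity 1

1


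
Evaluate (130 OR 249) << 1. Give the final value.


Step 1: 130 | 249 = 251
Step 2: 251 << 1 = 502

502


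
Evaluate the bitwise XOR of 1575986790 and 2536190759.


0b1011101111011111010011001100110 ^ 0b10010111001010110011001100100111 = 0b11001010110001001001010101000001 = 3401880897

3401880897


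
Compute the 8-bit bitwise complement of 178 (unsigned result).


~0b10110010 = 0b1001101 = 77 (8-bit unsigned)

77


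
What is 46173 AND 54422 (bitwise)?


0b1011010001011101 & 0b1101010010010110 = 0b1001010000010100 = 37908

37908


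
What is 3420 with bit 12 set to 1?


3420 | (1 << 12) = 3420 | 4096 = 7516

7516


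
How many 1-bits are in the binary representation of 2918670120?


0b10101101111101110101111100101000 has 20 set bits

20


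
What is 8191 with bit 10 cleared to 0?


8191 & ~(1 << 10) = 7167

7167


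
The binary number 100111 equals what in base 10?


100111 in decimal = 39

39


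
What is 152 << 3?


0b10011000 << 3 = 0b10011000000 = 1216

1216


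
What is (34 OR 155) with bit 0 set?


Step 1: 34 | 155 = 187
Step 2: 187 | (1 << 0) = 187 | 1 = 187

187
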